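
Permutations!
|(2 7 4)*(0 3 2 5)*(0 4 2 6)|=|(0 3 6)(2 7)(4 5)|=6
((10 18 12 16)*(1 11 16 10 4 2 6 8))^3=(18)(1 4 8 16 6 11 2)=((1 11 16 4 2 6 8)(10 18 12))^3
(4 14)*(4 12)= (4 14 12)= [0, 1, 2, 3, 14, 5, 6, 7, 8, 9, 10, 11, 4, 13, 12]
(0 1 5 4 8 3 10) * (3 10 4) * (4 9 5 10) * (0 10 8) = (10)(0 1 8 4)(3 9 5) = [1, 8, 2, 9, 0, 3, 6, 7, 4, 5, 10]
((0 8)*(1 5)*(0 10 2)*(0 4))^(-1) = (0 4 2 10 8)(1 5)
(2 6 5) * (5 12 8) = (2 6 12 8 5) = [0, 1, 6, 3, 4, 2, 12, 7, 5, 9, 10, 11, 8]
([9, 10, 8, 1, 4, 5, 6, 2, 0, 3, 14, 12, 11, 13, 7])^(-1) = [8, 3, 7, 9, 4, 5, 6, 14, 2, 0, 1, 12, 11, 13, 10]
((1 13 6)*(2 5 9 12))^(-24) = (13)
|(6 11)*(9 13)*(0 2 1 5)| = |(0 2 1 5)(6 11)(9 13)| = 4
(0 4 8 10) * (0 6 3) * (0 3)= (0 4 8 10 6)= [4, 1, 2, 3, 8, 5, 0, 7, 10, 9, 6]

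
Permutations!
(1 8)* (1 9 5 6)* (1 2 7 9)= (1 8)(2 7 9 5 6)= [0, 8, 7, 3, 4, 6, 2, 9, 1, 5]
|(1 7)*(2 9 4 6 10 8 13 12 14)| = 18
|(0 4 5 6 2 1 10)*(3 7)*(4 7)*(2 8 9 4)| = 30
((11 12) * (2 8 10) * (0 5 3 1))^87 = (0 1 3 5)(11 12)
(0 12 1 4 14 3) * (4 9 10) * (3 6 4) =(0 12 1 9 10 3)(4 14 6) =[12, 9, 2, 0, 14, 5, 4, 7, 8, 10, 3, 11, 1, 13, 6]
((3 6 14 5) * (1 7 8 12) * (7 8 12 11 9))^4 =((1 8 11 9 7 12)(3 6 14 5))^4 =(14)(1 7 11)(8 12 9)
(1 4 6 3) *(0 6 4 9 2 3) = [6, 9, 3, 1, 4, 5, 0, 7, 8, 2] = (0 6)(1 9 2 3)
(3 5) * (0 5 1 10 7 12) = [5, 10, 2, 1, 4, 3, 6, 12, 8, 9, 7, 11, 0] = (0 5 3 1 10 7 12)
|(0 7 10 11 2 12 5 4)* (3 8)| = 8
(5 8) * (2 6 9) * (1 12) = (1 12)(2 6 9)(5 8) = [0, 12, 6, 3, 4, 8, 9, 7, 5, 2, 10, 11, 1]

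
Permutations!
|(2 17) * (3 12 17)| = |(2 3 12 17)| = 4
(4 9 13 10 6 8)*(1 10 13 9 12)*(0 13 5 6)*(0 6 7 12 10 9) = (0 13 5 7 12 1 9)(4 10 6 8) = [13, 9, 2, 3, 10, 7, 8, 12, 4, 0, 6, 11, 1, 5]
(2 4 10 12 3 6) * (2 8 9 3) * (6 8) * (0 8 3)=[8, 1, 4, 3, 10, 5, 6, 7, 9, 0, 12, 11, 2]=(0 8 9)(2 4 10 12)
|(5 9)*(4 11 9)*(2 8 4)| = 6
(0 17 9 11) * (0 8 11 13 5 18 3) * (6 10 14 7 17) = (0 6 10 14 7 17 9 13 5 18 3)(8 11) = [6, 1, 2, 0, 4, 18, 10, 17, 11, 13, 14, 8, 12, 5, 7, 15, 16, 9, 3]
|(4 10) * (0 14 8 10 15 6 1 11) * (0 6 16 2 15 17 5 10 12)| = |(0 14 8 12)(1 11 6)(2 15 16)(4 17 5 10)| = 12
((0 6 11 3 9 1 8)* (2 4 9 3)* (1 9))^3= (0 2 8 11 1 6 4)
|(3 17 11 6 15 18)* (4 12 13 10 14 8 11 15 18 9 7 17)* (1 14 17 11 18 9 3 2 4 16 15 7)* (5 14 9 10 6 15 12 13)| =16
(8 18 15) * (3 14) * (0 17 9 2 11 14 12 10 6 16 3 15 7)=(0 17 9 2 11 14 15 8 18 7)(3 12 10 6 16)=[17, 1, 11, 12, 4, 5, 16, 0, 18, 2, 6, 14, 10, 13, 15, 8, 3, 9, 7]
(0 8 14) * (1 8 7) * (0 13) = (0 7 1 8 14 13) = [7, 8, 2, 3, 4, 5, 6, 1, 14, 9, 10, 11, 12, 0, 13]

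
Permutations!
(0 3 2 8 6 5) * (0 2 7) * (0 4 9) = (0 3 7 4 9)(2 8 6 5) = [3, 1, 8, 7, 9, 2, 5, 4, 6, 0]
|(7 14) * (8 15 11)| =6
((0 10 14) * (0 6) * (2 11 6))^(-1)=(0 6 11 2 14 10)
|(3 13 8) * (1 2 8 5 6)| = |(1 2 8 3 13 5 6)| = 7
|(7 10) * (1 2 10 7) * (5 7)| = 6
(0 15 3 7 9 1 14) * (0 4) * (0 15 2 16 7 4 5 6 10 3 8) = [2, 14, 16, 4, 15, 6, 10, 9, 0, 1, 3, 11, 12, 13, 5, 8, 7] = (0 2 16 7 9 1 14 5 6 10 3 4 15 8)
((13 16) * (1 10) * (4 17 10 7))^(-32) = (1 17 7 10 4)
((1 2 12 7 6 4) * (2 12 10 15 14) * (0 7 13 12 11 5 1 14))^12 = ((0 7 6 4 14 2 10 15)(1 11 5)(12 13))^12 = (0 14)(2 7)(4 15)(6 10)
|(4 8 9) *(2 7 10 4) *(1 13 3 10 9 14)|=|(1 13 3 10 4 8 14)(2 7 9)|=21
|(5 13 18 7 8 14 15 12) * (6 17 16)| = |(5 13 18 7 8 14 15 12)(6 17 16)| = 24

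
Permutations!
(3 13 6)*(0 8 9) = (0 8 9)(3 13 6) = [8, 1, 2, 13, 4, 5, 3, 7, 9, 0, 10, 11, 12, 6]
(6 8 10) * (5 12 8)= (5 12 8 10 6)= [0, 1, 2, 3, 4, 12, 5, 7, 10, 9, 6, 11, 8]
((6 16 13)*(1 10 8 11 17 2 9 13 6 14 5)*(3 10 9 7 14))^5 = (1 8 14 3 2 9 11 5 10 7 13 17)(6 16)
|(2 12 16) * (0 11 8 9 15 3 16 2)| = 14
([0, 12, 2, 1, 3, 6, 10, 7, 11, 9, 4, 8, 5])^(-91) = [0, 1, 2, 3, 4, 5, 6, 7, 11, 9, 10, 8, 12]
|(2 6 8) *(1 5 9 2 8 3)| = |(1 5 9 2 6 3)| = 6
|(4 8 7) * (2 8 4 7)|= 2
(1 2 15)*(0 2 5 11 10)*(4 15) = (0 2 4 15 1 5 11 10) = [2, 5, 4, 3, 15, 11, 6, 7, 8, 9, 0, 10, 12, 13, 14, 1]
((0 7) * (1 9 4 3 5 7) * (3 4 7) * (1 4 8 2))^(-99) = (0 7 9 1 2 8 4)(3 5)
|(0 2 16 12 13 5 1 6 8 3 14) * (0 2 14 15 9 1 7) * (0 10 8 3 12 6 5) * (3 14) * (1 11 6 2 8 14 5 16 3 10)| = |(0 10 14 8 12 13)(1 16 2 3 15 9 11 6 5 7)| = 30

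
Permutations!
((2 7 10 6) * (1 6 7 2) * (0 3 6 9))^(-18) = ((0 3 6 1 9)(7 10))^(-18) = (10)(0 6 9 3 1)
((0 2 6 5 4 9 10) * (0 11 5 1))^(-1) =((0 2 6 1)(4 9 10 11 5))^(-1) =(0 1 6 2)(4 5 11 10 9)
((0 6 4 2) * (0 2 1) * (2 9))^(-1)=((0 6 4 1)(2 9))^(-1)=(0 1 4 6)(2 9)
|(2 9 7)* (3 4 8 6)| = |(2 9 7)(3 4 8 6)| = 12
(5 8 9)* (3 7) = (3 7)(5 8 9) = [0, 1, 2, 7, 4, 8, 6, 3, 9, 5]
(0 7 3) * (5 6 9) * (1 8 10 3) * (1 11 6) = [7, 8, 2, 0, 4, 1, 9, 11, 10, 5, 3, 6] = (0 7 11 6 9 5 1 8 10 3)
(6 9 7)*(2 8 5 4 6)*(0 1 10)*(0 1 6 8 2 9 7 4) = (0 6 7 9 4 8 5)(1 10) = [6, 10, 2, 3, 8, 0, 7, 9, 5, 4, 1]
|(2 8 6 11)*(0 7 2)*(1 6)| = |(0 7 2 8 1 6 11)| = 7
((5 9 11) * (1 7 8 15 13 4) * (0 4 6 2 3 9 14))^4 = (0 8 2 5 1 13 9)(3 14 7 6 11 4 15)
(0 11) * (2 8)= (0 11)(2 8)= [11, 1, 8, 3, 4, 5, 6, 7, 2, 9, 10, 0]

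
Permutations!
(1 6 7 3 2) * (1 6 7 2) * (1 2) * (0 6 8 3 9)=(0 6 1 7 9)(2 8 3)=[6, 7, 8, 2, 4, 5, 1, 9, 3, 0]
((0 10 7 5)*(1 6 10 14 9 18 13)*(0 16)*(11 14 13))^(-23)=((0 13 1 6 10 7 5 16)(9 18 11 14))^(-23)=(0 13 1 6 10 7 5 16)(9 18 11 14)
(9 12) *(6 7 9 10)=(6 7 9 12 10)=[0, 1, 2, 3, 4, 5, 7, 9, 8, 12, 6, 11, 10]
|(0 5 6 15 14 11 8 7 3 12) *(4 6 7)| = 30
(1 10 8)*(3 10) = (1 3 10 8) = [0, 3, 2, 10, 4, 5, 6, 7, 1, 9, 8]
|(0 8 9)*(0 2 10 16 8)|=5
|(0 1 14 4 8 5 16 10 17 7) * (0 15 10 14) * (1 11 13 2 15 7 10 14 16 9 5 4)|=14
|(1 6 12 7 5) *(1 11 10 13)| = |(1 6 12 7 5 11 10 13)| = 8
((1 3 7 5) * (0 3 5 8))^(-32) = (8)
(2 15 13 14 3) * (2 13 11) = (2 15 11)(3 13 14) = [0, 1, 15, 13, 4, 5, 6, 7, 8, 9, 10, 2, 12, 14, 3, 11]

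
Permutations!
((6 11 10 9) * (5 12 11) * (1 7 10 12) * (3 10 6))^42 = (12)(1 6)(5 7)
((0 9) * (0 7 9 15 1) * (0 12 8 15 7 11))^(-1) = (0 11 9 7)(1 15 8 12)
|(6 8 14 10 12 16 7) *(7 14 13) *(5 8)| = |(5 8 13 7 6)(10 12 16 14)| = 20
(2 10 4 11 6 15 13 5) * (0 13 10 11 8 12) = (0 13 5 2 11 6 15 10 4 8 12) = [13, 1, 11, 3, 8, 2, 15, 7, 12, 9, 4, 6, 0, 5, 14, 10]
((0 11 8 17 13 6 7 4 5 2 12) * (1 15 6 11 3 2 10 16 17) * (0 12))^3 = (1 7 10 13)(4 16 11 15)(5 17 8 6)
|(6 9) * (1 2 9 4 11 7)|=7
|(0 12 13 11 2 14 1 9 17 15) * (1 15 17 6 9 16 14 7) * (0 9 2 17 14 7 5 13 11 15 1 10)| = 18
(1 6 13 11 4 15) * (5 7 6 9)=[0, 9, 2, 3, 15, 7, 13, 6, 8, 5, 10, 4, 12, 11, 14, 1]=(1 9 5 7 6 13 11 4 15)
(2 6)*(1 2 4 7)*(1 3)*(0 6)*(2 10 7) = (0 6 4 2)(1 10 7 3) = [6, 10, 0, 1, 2, 5, 4, 3, 8, 9, 7]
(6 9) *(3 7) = (3 7)(6 9) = [0, 1, 2, 7, 4, 5, 9, 3, 8, 6]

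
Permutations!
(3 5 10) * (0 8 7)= [8, 1, 2, 5, 4, 10, 6, 0, 7, 9, 3]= (0 8 7)(3 5 10)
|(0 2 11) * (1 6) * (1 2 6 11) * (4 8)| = 10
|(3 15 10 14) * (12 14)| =5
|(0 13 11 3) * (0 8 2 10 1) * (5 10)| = |(0 13 11 3 8 2 5 10 1)| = 9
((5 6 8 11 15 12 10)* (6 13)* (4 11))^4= (4 10 8 12 6 15 13 11 5)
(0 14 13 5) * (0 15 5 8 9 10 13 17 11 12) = (0 14 17 11 12)(5 15)(8 9 10 13) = [14, 1, 2, 3, 4, 15, 6, 7, 9, 10, 13, 12, 0, 8, 17, 5, 16, 11]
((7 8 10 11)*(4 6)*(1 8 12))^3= ((1 8 10 11 7 12)(4 6))^3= (1 11)(4 6)(7 8)(10 12)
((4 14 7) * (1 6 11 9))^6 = (14)(1 11)(6 9)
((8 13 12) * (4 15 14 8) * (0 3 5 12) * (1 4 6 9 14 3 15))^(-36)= ((0 15 3 5 12 6 9 14 8 13)(1 4))^(-36)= (0 12 8 3 9)(5 14 15 6 13)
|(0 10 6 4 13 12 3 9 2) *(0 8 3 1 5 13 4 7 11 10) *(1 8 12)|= 60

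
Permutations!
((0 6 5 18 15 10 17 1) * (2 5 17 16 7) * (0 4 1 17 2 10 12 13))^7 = (0 13 12 15 18 5 2 6)(1 4)(7 10 16)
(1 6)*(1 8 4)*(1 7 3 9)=(1 6 8 4 7 3 9)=[0, 6, 2, 9, 7, 5, 8, 3, 4, 1]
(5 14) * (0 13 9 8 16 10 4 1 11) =[13, 11, 2, 3, 1, 14, 6, 7, 16, 8, 4, 0, 12, 9, 5, 15, 10] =(0 13 9 8 16 10 4 1 11)(5 14)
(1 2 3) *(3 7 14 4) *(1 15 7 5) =(1 2 5)(3 15 7 14 4) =[0, 2, 5, 15, 3, 1, 6, 14, 8, 9, 10, 11, 12, 13, 4, 7]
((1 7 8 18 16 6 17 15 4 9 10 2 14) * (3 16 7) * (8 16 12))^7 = (1 6 14 16 2 7 10 18 9 8 4 12 15 3 17)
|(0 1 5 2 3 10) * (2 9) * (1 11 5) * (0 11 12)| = 6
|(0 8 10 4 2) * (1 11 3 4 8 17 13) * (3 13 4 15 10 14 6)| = |(0 17 4 2)(1 11 13)(3 15 10 8 14 6)| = 12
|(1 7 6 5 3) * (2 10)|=10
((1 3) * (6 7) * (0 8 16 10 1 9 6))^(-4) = ((0 8 16 10 1 3 9 6 7))^(-4) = (0 3 8 9 16 6 10 7 1)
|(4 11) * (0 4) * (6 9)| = |(0 4 11)(6 9)| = 6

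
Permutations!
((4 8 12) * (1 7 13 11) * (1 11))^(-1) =(1 13 7)(4 12 8)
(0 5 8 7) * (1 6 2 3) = (0 5 8 7)(1 6 2 3) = [5, 6, 3, 1, 4, 8, 2, 0, 7]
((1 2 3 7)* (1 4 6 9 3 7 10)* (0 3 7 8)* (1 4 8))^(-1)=((0 3 10 4 6 9 7 8)(1 2))^(-1)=(0 8 7 9 6 4 10 3)(1 2)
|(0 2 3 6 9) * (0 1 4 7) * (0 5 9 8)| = 5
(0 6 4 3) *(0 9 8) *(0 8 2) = (0 6 4 3 9 2) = [6, 1, 0, 9, 3, 5, 4, 7, 8, 2]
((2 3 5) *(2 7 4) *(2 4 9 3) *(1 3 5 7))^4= (1 5 9 7 3)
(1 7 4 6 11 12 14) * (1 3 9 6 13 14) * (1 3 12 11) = [0, 7, 2, 9, 13, 5, 1, 4, 8, 6, 10, 11, 3, 14, 12] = (1 7 4 13 14 12 3 9 6)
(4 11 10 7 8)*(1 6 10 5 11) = (1 6 10 7 8 4)(5 11) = [0, 6, 2, 3, 1, 11, 10, 8, 4, 9, 7, 5]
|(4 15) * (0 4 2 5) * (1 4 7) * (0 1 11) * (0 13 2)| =9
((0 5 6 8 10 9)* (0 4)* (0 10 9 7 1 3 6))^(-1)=((0 5)(1 3 6 8 9 4 10 7))^(-1)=(0 5)(1 7 10 4 9 8 6 3)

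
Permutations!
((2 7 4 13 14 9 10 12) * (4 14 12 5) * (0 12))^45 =((0 12 2 7 14 9 10 5 4 13))^45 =(0 9)(2 5)(4 7)(10 12)(13 14)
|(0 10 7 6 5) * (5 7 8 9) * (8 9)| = 4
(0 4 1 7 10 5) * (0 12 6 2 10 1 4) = [0, 7, 10, 3, 4, 12, 2, 1, 8, 9, 5, 11, 6] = (1 7)(2 10 5 12 6)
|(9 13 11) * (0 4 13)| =5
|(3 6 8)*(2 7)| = |(2 7)(3 6 8)| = 6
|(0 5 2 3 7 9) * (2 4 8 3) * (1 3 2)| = 9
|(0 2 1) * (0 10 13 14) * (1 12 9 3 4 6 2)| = 30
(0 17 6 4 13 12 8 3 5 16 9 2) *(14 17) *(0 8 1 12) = (0 14 17 6 4 13)(1 12)(2 8 3 5 16 9) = [14, 12, 8, 5, 13, 16, 4, 7, 3, 2, 10, 11, 1, 0, 17, 15, 9, 6]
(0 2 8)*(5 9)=(0 2 8)(5 9)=[2, 1, 8, 3, 4, 9, 6, 7, 0, 5]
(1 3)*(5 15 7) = (1 3)(5 15 7) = [0, 3, 2, 1, 4, 15, 6, 5, 8, 9, 10, 11, 12, 13, 14, 7]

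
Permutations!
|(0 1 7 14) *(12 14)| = |(0 1 7 12 14)| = 5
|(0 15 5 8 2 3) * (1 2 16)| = |(0 15 5 8 16 1 2 3)| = 8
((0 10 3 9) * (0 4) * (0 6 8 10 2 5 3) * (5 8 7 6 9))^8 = ((0 2 8 10)(3 5)(4 9)(6 7))^8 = (10)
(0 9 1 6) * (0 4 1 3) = [9, 6, 2, 0, 1, 5, 4, 7, 8, 3] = (0 9 3)(1 6 4)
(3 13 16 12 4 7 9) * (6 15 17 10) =[0, 1, 2, 13, 7, 5, 15, 9, 8, 3, 6, 11, 4, 16, 14, 17, 12, 10] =(3 13 16 12 4 7 9)(6 15 17 10)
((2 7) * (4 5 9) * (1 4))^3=(1 9 5 4)(2 7)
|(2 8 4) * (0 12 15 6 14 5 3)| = |(0 12 15 6 14 5 3)(2 8 4)| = 21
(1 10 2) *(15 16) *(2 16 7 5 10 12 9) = (1 12 9 2)(5 10 16 15 7) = [0, 12, 1, 3, 4, 10, 6, 5, 8, 2, 16, 11, 9, 13, 14, 7, 15]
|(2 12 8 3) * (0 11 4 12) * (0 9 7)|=9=|(0 11 4 12 8 3 2 9 7)|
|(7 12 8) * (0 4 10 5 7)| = 7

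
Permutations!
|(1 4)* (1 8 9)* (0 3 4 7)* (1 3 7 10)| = 4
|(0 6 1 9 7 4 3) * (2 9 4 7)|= |(0 6 1 4 3)(2 9)|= 10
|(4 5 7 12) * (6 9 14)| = |(4 5 7 12)(6 9 14)| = 12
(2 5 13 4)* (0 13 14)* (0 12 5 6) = (0 13 4 2 6)(5 14 12) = [13, 1, 6, 3, 2, 14, 0, 7, 8, 9, 10, 11, 5, 4, 12]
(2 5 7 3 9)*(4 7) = [0, 1, 5, 9, 7, 4, 6, 3, 8, 2] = (2 5 4 7 3 9)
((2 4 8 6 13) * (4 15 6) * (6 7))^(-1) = ((2 15 7 6 13)(4 8))^(-1) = (2 13 6 7 15)(4 8)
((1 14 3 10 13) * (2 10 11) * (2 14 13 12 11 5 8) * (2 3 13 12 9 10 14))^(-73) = (1 13 14 2 11 12)(3 8 5)(9 10)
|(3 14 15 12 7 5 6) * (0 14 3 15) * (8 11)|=10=|(0 14)(5 6 15 12 7)(8 11)|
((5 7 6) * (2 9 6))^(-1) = ((2 9 6 5 7))^(-1) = (2 7 5 6 9)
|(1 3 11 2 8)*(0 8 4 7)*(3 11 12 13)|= 21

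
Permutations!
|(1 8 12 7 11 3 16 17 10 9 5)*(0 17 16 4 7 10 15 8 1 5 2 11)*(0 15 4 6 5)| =14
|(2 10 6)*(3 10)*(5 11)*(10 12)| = |(2 3 12 10 6)(5 11)| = 10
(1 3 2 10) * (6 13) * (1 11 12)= [0, 3, 10, 2, 4, 5, 13, 7, 8, 9, 11, 12, 1, 6]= (1 3 2 10 11 12)(6 13)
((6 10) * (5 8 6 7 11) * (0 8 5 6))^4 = (11)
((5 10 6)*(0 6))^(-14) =(0 5)(6 10) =((0 6 5 10))^(-14)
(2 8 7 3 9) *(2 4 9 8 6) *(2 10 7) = (2 6 10 7 3 8)(4 9) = [0, 1, 6, 8, 9, 5, 10, 3, 2, 4, 7]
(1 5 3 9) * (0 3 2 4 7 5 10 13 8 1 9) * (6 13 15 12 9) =[3, 10, 4, 0, 7, 2, 13, 5, 1, 6, 15, 11, 9, 8, 14, 12] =(0 3)(1 10 15 12 9 6 13 8)(2 4 7 5)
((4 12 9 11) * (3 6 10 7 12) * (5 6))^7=((3 5 6 10 7 12 9 11 4))^7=(3 11 12 10 5 4 9 7 6)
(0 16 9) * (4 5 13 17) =(0 16 9)(4 5 13 17) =[16, 1, 2, 3, 5, 13, 6, 7, 8, 0, 10, 11, 12, 17, 14, 15, 9, 4]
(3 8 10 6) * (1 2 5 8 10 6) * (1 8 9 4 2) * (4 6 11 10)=(2 5 9 6 3 4)(8 11 10)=[0, 1, 5, 4, 2, 9, 3, 7, 11, 6, 8, 10]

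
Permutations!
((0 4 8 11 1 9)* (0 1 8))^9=(0 4)(1 9)(8 11)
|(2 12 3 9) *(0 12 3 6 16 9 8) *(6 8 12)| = 8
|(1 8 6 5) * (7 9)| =|(1 8 6 5)(7 9)| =4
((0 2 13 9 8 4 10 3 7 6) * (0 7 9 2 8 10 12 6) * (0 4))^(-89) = ((0 8)(2 13)(3 9 10)(4 12 6 7))^(-89) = (0 8)(2 13)(3 9 10)(4 7 6 12)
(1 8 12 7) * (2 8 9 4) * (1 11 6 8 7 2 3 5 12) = (1 9 4 3 5 12 2 7 11 6 8) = [0, 9, 7, 5, 3, 12, 8, 11, 1, 4, 10, 6, 2]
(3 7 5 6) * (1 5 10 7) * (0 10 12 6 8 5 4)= (0 10 7 12 6 3 1 4)(5 8)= [10, 4, 2, 1, 0, 8, 3, 12, 5, 9, 7, 11, 6]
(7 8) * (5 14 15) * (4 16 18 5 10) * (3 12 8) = (3 12 8 7)(4 16 18 5 14 15 10) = [0, 1, 2, 12, 16, 14, 6, 3, 7, 9, 4, 11, 8, 13, 15, 10, 18, 17, 5]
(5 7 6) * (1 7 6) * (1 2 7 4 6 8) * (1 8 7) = (8)(1 4 6 5 7 2) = [0, 4, 1, 3, 6, 7, 5, 2, 8]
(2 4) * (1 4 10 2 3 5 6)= (1 4 3 5 6)(2 10)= [0, 4, 10, 5, 3, 6, 1, 7, 8, 9, 2]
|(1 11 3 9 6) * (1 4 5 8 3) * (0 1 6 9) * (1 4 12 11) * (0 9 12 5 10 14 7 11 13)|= |(0 4 10 14 7 11 6 5 8 3 9 12 13)|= 13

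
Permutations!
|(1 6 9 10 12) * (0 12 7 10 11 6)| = |(0 12 1)(6 9 11)(7 10)| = 6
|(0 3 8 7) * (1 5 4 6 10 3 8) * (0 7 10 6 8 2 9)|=6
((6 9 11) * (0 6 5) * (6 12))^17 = ((0 12 6 9 11 5))^17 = (0 5 11 9 6 12)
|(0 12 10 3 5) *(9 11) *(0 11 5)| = |(0 12 10 3)(5 11 9)| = 12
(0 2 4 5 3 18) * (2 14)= (0 14 2 4 5 3 18)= [14, 1, 4, 18, 5, 3, 6, 7, 8, 9, 10, 11, 12, 13, 2, 15, 16, 17, 0]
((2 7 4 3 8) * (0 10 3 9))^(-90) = (0 4 2 3)(7 8 10 9)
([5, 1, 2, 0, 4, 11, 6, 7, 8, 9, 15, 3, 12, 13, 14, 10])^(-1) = (0 3 11 5)(10 15)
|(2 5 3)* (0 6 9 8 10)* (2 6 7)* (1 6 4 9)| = |(0 7 2 5 3 4 9 8 10)(1 6)| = 18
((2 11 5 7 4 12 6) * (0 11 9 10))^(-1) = ((0 11 5 7 4 12 6 2 9 10))^(-1) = (0 10 9 2 6 12 4 7 5 11)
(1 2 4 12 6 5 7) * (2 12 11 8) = (1 12 6 5 7)(2 4 11 8) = [0, 12, 4, 3, 11, 7, 5, 1, 2, 9, 10, 8, 6]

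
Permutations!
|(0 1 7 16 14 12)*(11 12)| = 7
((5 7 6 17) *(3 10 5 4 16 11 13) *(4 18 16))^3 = ((3 10 5 7 6 17 18 16 11 13))^3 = (3 7 18 13 5 17 11 10 6 16)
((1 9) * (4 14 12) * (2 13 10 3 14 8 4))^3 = ((1 9)(2 13 10 3 14 12)(4 8))^3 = (1 9)(2 3)(4 8)(10 12)(13 14)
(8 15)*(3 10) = (3 10)(8 15) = [0, 1, 2, 10, 4, 5, 6, 7, 15, 9, 3, 11, 12, 13, 14, 8]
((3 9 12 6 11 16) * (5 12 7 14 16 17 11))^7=((3 9 7 14 16)(5 12 6)(11 17))^7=(3 7 16 9 14)(5 12 6)(11 17)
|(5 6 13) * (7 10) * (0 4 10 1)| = |(0 4 10 7 1)(5 6 13)| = 15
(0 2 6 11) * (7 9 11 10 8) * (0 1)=(0 2 6 10 8 7 9 11 1)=[2, 0, 6, 3, 4, 5, 10, 9, 7, 11, 8, 1]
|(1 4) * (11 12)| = 2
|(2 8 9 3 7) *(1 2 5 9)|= |(1 2 8)(3 7 5 9)|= 12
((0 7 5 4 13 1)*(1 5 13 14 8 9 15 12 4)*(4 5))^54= ((0 7 13 4 14 8 9 15 12 5 1))^54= (0 1 5 12 15 9 8 14 4 13 7)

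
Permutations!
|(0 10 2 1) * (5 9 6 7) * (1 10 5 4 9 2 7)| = 9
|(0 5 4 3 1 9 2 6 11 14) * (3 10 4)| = |(0 5 3 1 9 2 6 11 14)(4 10)| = 18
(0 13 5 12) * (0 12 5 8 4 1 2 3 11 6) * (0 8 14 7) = (0 13 14 7)(1 2 3 11 6 8 4) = [13, 2, 3, 11, 1, 5, 8, 0, 4, 9, 10, 6, 12, 14, 7]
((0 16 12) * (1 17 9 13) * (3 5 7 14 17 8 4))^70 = ((0 16 12)(1 8 4 3 5 7 14 17 9 13))^70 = (17)(0 16 12)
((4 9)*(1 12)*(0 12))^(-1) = ((0 12 1)(4 9))^(-1) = (0 1 12)(4 9)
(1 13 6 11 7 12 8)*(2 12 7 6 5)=(1 13 5 2 12 8)(6 11)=[0, 13, 12, 3, 4, 2, 11, 7, 1, 9, 10, 6, 8, 5]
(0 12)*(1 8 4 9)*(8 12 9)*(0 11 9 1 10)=(0 1 12 11 9 10)(4 8)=[1, 12, 2, 3, 8, 5, 6, 7, 4, 10, 0, 9, 11]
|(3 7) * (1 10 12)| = 6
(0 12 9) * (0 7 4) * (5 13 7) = (0 12 9 5 13 7 4) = [12, 1, 2, 3, 0, 13, 6, 4, 8, 5, 10, 11, 9, 7]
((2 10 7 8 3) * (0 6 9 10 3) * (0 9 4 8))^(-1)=(0 7 10 9 8 4 6)(2 3)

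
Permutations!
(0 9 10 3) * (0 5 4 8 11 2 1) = (0 9 10 3 5 4 8 11 2 1) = [9, 0, 1, 5, 8, 4, 6, 7, 11, 10, 3, 2]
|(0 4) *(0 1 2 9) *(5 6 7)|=|(0 4 1 2 9)(5 6 7)|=15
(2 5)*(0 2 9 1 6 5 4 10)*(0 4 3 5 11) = (0 2 3 5 9 1 6 11)(4 10) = [2, 6, 3, 5, 10, 9, 11, 7, 8, 1, 4, 0]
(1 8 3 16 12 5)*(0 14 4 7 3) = [14, 8, 2, 16, 7, 1, 6, 3, 0, 9, 10, 11, 5, 13, 4, 15, 12] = (0 14 4 7 3 16 12 5 1 8)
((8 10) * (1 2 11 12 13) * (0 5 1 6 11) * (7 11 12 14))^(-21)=(14)(0 2 1 5)(8 10)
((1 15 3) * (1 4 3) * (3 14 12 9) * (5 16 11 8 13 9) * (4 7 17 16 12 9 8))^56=(17)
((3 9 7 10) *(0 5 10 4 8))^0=(10)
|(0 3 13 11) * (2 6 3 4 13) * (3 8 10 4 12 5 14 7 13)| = 42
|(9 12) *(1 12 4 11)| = 5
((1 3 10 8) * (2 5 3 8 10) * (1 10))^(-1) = (1 10 8)(2 3 5)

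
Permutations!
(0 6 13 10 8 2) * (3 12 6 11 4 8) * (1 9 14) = [11, 9, 0, 12, 8, 5, 13, 7, 2, 14, 3, 4, 6, 10, 1] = (0 11 4 8 2)(1 9 14)(3 12 6 13 10)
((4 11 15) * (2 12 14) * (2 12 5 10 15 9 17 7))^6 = (2 9 15)(4 5 17)(7 11 10)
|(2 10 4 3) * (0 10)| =5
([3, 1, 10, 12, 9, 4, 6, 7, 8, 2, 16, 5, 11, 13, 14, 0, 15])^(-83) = [4, 1, 3, 9, 15, 16, 6, 7, 8, 0, 12, 10, 2, 13, 14, 5, 11]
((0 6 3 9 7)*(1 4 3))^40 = ((0 6 1 4 3 9 7))^40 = (0 9 4 6 7 3 1)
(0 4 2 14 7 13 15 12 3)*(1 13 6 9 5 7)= (0 4 2 14 1 13 15 12 3)(5 7 6 9)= [4, 13, 14, 0, 2, 7, 9, 6, 8, 5, 10, 11, 3, 15, 1, 12]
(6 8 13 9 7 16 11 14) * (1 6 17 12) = (1 6 8 13 9 7 16 11 14 17 12) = [0, 6, 2, 3, 4, 5, 8, 16, 13, 7, 10, 14, 1, 9, 17, 15, 11, 12]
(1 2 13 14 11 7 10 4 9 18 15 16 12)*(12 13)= (1 2 12)(4 9 18 15 16 13 14 11 7 10)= [0, 2, 12, 3, 9, 5, 6, 10, 8, 18, 4, 7, 1, 14, 11, 16, 13, 17, 15]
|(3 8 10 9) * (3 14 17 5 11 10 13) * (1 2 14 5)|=|(1 2 14 17)(3 8 13)(5 11 10 9)|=12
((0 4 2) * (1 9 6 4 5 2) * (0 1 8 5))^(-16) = (1 5 4 9 2 8 6)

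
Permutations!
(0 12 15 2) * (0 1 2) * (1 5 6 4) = (0 12 15)(1 2 5 6 4) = [12, 2, 5, 3, 1, 6, 4, 7, 8, 9, 10, 11, 15, 13, 14, 0]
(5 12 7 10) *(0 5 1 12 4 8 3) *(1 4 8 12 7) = (0 5 8 3)(1 7 10 4 12) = [5, 7, 2, 0, 12, 8, 6, 10, 3, 9, 4, 11, 1]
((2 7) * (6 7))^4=((2 6 7))^4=(2 6 7)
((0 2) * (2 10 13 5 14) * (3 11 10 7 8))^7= (0 5 11 7 14 10 8 2 13 3)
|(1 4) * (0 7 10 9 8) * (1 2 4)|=|(0 7 10 9 8)(2 4)|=10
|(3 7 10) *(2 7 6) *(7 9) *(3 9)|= 3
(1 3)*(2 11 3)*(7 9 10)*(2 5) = (1 5 2 11 3)(7 9 10) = [0, 5, 11, 1, 4, 2, 6, 9, 8, 10, 7, 3]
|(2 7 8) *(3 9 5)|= 3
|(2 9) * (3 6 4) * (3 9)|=5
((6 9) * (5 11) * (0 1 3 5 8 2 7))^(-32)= (11)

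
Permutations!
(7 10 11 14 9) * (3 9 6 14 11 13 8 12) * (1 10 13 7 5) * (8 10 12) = (1 12 3 9 5)(6 14)(7 13 10) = [0, 12, 2, 9, 4, 1, 14, 13, 8, 5, 7, 11, 3, 10, 6]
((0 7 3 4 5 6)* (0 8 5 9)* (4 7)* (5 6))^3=(9)(3 7)(6 8)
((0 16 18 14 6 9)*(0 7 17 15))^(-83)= ((0 16 18 14 6 9 7 17 15))^(-83)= (0 17 9 14 16 15 7 6 18)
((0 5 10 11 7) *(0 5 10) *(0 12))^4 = ((0 10 11 7 5 12))^4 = (0 5 11)(7 10 12)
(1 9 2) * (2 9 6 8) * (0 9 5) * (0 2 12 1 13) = [9, 6, 13, 3, 4, 2, 8, 7, 12, 5, 10, 11, 1, 0] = (0 9 5 2 13)(1 6 8 12)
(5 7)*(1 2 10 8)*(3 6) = [0, 2, 10, 6, 4, 7, 3, 5, 1, 9, 8] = (1 2 10 8)(3 6)(5 7)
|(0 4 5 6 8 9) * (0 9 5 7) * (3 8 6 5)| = 6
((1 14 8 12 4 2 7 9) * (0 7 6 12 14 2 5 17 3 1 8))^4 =(0 14 8 9 7)(1 4)(2 5)(3 12)(6 17)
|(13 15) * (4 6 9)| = 6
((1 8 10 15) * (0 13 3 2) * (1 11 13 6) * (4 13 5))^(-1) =((0 6 1 8 10 15 11 5 4 13 3 2))^(-1) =(0 2 3 13 4 5 11 15 10 8 1 6)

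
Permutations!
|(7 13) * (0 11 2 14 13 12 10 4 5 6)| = 11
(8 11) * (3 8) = [0, 1, 2, 8, 4, 5, 6, 7, 11, 9, 10, 3] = (3 8 11)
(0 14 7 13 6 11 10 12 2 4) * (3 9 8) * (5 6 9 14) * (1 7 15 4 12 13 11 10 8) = (0 5 6 10 13 9 1 7 11 8 3 14 15 4)(2 12) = [5, 7, 12, 14, 0, 6, 10, 11, 3, 1, 13, 8, 2, 9, 15, 4]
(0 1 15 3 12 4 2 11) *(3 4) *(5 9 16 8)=(0 1 15 4 2 11)(3 12)(5 9 16 8)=[1, 15, 11, 12, 2, 9, 6, 7, 5, 16, 10, 0, 3, 13, 14, 4, 8]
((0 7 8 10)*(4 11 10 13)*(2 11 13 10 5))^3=(0 10 8 7)(4 13)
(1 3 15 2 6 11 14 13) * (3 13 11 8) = (1 13)(2 6 8 3 15)(11 14) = [0, 13, 6, 15, 4, 5, 8, 7, 3, 9, 10, 14, 12, 1, 11, 2]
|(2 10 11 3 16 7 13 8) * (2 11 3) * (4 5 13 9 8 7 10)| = |(2 4 5 13 7 9 8 11)(3 16 10)| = 24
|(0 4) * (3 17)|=|(0 4)(3 17)|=2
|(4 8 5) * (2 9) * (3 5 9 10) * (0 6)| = |(0 6)(2 10 3 5 4 8 9)| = 14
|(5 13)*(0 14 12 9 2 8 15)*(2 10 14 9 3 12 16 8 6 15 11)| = 10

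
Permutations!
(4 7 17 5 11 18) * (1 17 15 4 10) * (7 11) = (1 17 5 7 15 4 11 18 10) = [0, 17, 2, 3, 11, 7, 6, 15, 8, 9, 1, 18, 12, 13, 14, 4, 16, 5, 10]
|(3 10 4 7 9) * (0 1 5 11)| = |(0 1 5 11)(3 10 4 7 9)| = 20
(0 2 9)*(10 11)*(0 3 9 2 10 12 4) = (0 10 11 12 4)(3 9) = [10, 1, 2, 9, 0, 5, 6, 7, 8, 3, 11, 12, 4]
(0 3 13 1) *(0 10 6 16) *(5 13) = (0 3 5 13 1 10 6 16) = [3, 10, 2, 5, 4, 13, 16, 7, 8, 9, 6, 11, 12, 1, 14, 15, 0]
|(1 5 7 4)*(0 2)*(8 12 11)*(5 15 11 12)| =14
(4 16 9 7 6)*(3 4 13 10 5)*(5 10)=(3 4 16 9 7 6 13 5)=[0, 1, 2, 4, 16, 3, 13, 6, 8, 7, 10, 11, 12, 5, 14, 15, 9]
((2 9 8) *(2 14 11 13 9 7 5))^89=(2 5 7)(8 9 13 11 14)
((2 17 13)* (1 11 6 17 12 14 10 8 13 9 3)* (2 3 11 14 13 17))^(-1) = (1 3 13 12 2 6 11 9 17 8 10 14)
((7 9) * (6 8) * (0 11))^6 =((0 11)(6 8)(7 9))^6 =(11)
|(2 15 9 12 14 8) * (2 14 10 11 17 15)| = 6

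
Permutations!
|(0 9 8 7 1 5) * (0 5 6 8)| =4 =|(0 9)(1 6 8 7)|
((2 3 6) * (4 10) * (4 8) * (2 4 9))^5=(2 8 4 3 9 10 6)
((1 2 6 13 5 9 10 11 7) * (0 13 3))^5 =((0 13 5 9 10 11 7 1 2 6 3))^5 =(0 11 3 10 6 9 2 5 1 13 7)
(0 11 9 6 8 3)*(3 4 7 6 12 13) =(0 11 9 12 13 3)(4 7 6 8) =[11, 1, 2, 0, 7, 5, 8, 6, 4, 12, 10, 9, 13, 3]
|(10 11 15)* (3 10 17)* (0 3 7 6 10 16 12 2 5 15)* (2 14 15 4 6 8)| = |(0 3 16 12 14 15 17 7 8 2 5 4 6 10 11)| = 15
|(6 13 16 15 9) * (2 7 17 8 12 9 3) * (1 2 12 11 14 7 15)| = |(1 2 15 3 12 9 6 13 16)(7 17 8 11 14)| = 45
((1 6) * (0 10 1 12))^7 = ((0 10 1 6 12))^7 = (0 1 12 10 6)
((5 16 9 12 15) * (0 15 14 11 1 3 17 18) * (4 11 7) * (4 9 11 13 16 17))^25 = (18)(1 3 4 13 16 11)(7 9 12 14) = ((0 15 5 17 18)(1 3 4 13 16 11)(7 9 12 14))^25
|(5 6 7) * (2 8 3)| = 3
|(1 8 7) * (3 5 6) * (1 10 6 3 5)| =|(1 8 7 10 6 5 3)| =7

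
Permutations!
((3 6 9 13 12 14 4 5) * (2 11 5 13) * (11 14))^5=((2 14 4 13 12 11 5 3 6 9))^5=(2 11)(3 4)(5 14)(6 13)(9 12)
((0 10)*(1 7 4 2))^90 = (10)(1 4)(2 7) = ((0 10)(1 7 4 2))^90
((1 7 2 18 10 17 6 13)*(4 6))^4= ((1 7 2 18 10 17 4 6 13))^4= (1 10 13 18 6 2 4 7 17)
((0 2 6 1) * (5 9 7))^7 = (0 1 6 2)(5 9 7)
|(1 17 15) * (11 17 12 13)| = 6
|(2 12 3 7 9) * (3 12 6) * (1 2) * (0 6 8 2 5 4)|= |(12)(0 6 3 7 9 1 5 4)(2 8)|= 8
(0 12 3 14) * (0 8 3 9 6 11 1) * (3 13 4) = (0 12 9 6 11 1)(3 14 8 13 4) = [12, 0, 2, 14, 3, 5, 11, 7, 13, 6, 10, 1, 9, 4, 8]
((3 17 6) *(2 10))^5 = ((2 10)(3 17 6))^5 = (2 10)(3 6 17)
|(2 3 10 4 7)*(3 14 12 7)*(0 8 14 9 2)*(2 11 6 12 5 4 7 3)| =|(0 8 14 5 4 2 9 11 6 12 3 10 7)| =13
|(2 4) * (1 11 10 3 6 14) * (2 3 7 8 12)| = |(1 11 10 7 8 12 2 4 3 6 14)| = 11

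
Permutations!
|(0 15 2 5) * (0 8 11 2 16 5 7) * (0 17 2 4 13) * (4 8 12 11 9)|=30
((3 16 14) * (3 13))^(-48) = (16)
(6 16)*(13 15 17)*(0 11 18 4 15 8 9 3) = (0 11 18 4 15 17 13 8 9 3)(6 16) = [11, 1, 2, 0, 15, 5, 16, 7, 9, 3, 10, 18, 12, 8, 14, 17, 6, 13, 4]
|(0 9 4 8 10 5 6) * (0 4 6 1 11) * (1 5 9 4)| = 8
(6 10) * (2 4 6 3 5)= (2 4 6 10 3 5)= [0, 1, 4, 5, 6, 2, 10, 7, 8, 9, 3]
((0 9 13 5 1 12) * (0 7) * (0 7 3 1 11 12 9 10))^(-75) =(0 10)(1 13 11 3 9 5 12) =((0 10)(1 9 13 5 11 12 3))^(-75)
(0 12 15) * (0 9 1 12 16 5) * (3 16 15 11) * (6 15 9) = [9, 12, 2, 16, 4, 0, 15, 7, 8, 1, 10, 3, 11, 13, 14, 6, 5] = (0 9 1 12 11 3 16 5)(6 15)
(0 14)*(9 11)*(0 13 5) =(0 14 13 5)(9 11) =[14, 1, 2, 3, 4, 0, 6, 7, 8, 11, 10, 9, 12, 5, 13]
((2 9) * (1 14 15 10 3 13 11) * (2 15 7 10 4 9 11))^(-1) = ((1 14 7 10 3 13 2 11)(4 9 15))^(-1) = (1 11 2 13 3 10 7 14)(4 15 9)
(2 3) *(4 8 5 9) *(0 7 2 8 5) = [7, 1, 3, 8, 5, 9, 6, 2, 0, 4] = (0 7 2 3 8)(4 5 9)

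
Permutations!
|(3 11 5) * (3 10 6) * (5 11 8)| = |(11)(3 8 5 10 6)| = 5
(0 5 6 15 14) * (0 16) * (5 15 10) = [15, 1, 2, 3, 4, 6, 10, 7, 8, 9, 5, 11, 12, 13, 16, 14, 0] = (0 15 14 16)(5 6 10)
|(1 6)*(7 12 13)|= |(1 6)(7 12 13)|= 6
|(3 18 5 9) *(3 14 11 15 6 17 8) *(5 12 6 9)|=|(3 18 12 6 17 8)(9 14 11 15)|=12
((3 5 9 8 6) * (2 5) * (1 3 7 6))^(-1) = (1 8 9 5 2 3)(6 7)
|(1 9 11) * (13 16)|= |(1 9 11)(13 16)|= 6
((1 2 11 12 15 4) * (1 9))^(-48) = ((1 2 11 12 15 4 9))^(-48) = (1 2 11 12 15 4 9)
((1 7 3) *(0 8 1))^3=((0 8 1 7 3))^3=(0 7 8 3 1)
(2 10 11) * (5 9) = (2 10 11)(5 9) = [0, 1, 10, 3, 4, 9, 6, 7, 8, 5, 11, 2]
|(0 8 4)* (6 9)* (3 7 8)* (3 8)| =|(0 8 4)(3 7)(6 9)| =6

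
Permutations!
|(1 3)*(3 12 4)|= |(1 12 4 3)|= 4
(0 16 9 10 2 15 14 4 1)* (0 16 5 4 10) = [5, 16, 15, 3, 1, 4, 6, 7, 8, 0, 2, 11, 12, 13, 10, 14, 9] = (0 5 4 1 16 9)(2 15 14 10)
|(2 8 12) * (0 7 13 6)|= |(0 7 13 6)(2 8 12)|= 12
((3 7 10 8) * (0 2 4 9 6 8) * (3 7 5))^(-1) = ((0 2 4 9 6 8 7 10)(3 5))^(-1) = (0 10 7 8 6 9 4 2)(3 5)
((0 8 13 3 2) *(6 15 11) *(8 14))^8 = (0 8 3)(2 14 13)(6 11 15)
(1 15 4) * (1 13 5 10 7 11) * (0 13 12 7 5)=(0 13)(1 15 4 12 7 11)(5 10)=[13, 15, 2, 3, 12, 10, 6, 11, 8, 9, 5, 1, 7, 0, 14, 4]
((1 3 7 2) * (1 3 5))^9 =(7)(1 5)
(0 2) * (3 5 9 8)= (0 2)(3 5 9 8)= [2, 1, 0, 5, 4, 9, 6, 7, 3, 8]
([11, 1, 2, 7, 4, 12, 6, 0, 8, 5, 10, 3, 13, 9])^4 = [0, 1, 2, 3, 4, 5, 6, 7, 8, 9, 10, 11, 12, 13]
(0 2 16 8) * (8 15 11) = (0 2 16 15 11 8) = [2, 1, 16, 3, 4, 5, 6, 7, 0, 9, 10, 8, 12, 13, 14, 11, 15]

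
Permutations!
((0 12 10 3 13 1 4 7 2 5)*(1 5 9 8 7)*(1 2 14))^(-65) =((0 12 10 3 13 5)(1 4 2 9 8 7 14))^(-65) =(0 12 10 3 13 5)(1 7 9 4 14 8 2)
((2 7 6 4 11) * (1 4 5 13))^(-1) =((1 4 11 2 7 6 5 13))^(-1) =(1 13 5 6 7 2 11 4)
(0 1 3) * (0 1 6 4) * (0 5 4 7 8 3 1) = (0 6 7 8 3)(4 5) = [6, 1, 2, 0, 5, 4, 7, 8, 3]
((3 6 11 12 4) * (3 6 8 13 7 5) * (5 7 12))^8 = ((3 8 13 12 4 6 11 5))^8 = (13)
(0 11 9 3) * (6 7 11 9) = (0 9 3)(6 7 11) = [9, 1, 2, 0, 4, 5, 7, 11, 8, 3, 10, 6]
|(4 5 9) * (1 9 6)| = |(1 9 4 5 6)| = 5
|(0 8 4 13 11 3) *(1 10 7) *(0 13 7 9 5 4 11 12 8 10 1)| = |(0 10 9 5 4 7)(3 13 12 8 11)| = 30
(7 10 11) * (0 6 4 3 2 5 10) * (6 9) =(0 9 6 4 3 2 5 10 11 7) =[9, 1, 5, 2, 3, 10, 4, 0, 8, 6, 11, 7]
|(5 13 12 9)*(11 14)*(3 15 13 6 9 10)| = 30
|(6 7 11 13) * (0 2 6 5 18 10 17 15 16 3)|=13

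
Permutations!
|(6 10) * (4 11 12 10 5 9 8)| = |(4 11 12 10 6 5 9 8)| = 8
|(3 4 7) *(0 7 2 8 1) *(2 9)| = 8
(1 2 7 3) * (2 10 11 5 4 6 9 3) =[0, 10, 7, 1, 6, 4, 9, 2, 8, 3, 11, 5] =(1 10 11 5 4 6 9 3)(2 7)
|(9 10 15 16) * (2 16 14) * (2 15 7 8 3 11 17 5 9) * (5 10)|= |(2 16)(3 11 17 10 7 8)(5 9)(14 15)|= 6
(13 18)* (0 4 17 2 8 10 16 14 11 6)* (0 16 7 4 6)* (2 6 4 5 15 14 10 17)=(0 4 2 8 17 6 16 10 7 5 15 14 11)(13 18)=[4, 1, 8, 3, 2, 15, 16, 5, 17, 9, 7, 0, 12, 18, 11, 14, 10, 6, 13]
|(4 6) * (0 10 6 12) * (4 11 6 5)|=10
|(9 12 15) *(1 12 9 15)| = 2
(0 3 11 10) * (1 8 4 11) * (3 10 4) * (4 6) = [10, 8, 2, 1, 11, 5, 4, 7, 3, 9, 0, 6] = (0 10)(1 8 3)(4 11 6)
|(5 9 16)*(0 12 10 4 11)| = 15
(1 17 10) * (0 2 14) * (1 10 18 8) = [2, 17, 14, 3, 4, 5, 6, 7, 1, 9, 10, 11, 12, 13, 0, 15, 16, 18, 8] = (0 2 14)(1 17 18 8)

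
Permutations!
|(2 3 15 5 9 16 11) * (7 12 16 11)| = |(2 3 15 5 9 11)(7 12 16)| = 6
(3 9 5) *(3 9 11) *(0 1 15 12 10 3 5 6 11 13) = (0 1 15 12 10 3 13)(5 9 6 11) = [1, 15, 2, 13, 4, 9, 11, 7, 8, 6, 3, 5, 10, 0, 14, 12]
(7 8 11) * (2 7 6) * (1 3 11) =(1 3 11 6 2 7 8) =[0, 3, 7, 11, 4, 5, 2, 8, 1, 9, 10, 6]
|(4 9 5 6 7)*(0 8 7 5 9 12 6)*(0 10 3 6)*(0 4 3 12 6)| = |(0 8 7 3)(4 6 5 10 12)| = 20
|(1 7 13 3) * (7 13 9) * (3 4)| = 4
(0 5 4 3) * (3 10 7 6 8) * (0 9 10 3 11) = [5, 1, 2, 9, 3, 4, 8, 6, 11, 10, 7, 0] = (0 5 4 3 9 10 7 6 8 11)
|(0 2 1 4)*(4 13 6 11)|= |(0 2 1 13 6 11 4)|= 7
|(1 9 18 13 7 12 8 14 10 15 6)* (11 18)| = 12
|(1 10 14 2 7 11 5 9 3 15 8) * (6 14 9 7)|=|(1 10 9 3 15 8)(2 6 14)(5 7 11)|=6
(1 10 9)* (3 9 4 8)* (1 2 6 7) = [0, 10, 6, 9, 8, 5, 7, 1, 3, 2, 4] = (1 10 4 8 3 9 2 6 7)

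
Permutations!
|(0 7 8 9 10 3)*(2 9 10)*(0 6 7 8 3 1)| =|(0 8 10 1)(2 9)(3 6 7)| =12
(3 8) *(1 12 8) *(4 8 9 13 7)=[0, 12, 2, 1, 8, 5, 6, 4, 3, 13, 10, 11, 9, 7]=(1 12 9 13 7 4 8 3)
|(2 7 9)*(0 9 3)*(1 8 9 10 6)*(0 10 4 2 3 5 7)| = |(0 4 2)(1 8 9 3 10 6)(5 7)| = 6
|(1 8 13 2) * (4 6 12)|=|(1 8 13 2)(4 6 12)|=12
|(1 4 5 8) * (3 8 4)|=|(1 3 8)(4 5)|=6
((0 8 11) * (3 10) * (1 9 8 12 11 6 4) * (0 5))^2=(0 11)(1 8 4 9 6)(5 12)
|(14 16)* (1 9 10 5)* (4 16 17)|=4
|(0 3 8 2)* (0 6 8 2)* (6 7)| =|(0 3 2 7 6 8)| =6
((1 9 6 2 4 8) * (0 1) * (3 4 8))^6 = ((0 1 9 6 2 8)(3 4))^6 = (9)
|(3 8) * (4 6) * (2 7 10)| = |(2 7 10)(3 8)(4 6)| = 6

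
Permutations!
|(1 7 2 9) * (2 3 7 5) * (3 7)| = |(1 5 2 9)| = 4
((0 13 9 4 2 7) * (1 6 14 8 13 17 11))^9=(0 4 8 1)(2 13 6 17)(7 9 14 11)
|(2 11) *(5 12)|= 2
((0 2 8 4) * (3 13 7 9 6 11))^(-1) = (0 4 8 2)(3 11 6 9 7 13) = ((0 2 8 4)(3 13 7 9 6 11))^(-1)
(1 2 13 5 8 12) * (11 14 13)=(1 2 11 14 13 5 8 12)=[0, 2, 11, 3, 4, 8, 6, 7, 12, 9, 10, 14, 1, 5, 13]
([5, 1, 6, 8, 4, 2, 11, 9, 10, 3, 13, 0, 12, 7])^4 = (0 11 6 2 5)(3 7 10)(8 9 13)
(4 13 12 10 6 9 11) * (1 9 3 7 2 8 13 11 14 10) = (1 9 14 10 6 3 7 2 8 13 12)(4 11) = [0, 9, 8, 7, 11, 5, 3, 2, 13, 14, 6, 4, 1, 12, 10]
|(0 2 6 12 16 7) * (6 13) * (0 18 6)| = |(0 2 13)(6 12 16 7 18)| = 15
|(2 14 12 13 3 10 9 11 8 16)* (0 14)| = 11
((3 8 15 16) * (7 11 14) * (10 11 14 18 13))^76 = (18)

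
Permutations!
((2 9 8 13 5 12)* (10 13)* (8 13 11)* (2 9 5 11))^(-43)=((2 5 12 9 13 11 8 10))^(-43)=(2 11 12 10 13 5 8 9)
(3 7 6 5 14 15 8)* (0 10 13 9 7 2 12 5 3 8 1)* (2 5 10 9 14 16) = (0 9 7 6 3 5 16 2 12 10 13 14 15 1) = [9, 0, 12, 5, 4, 16, 3, 6, 8, 7, 13, 11, 10, 14, 15, 1, 2]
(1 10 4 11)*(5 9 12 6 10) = (1 5 9 12 6 10 4 11) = [0, 5, 2, 3, 11, 9, 10, 7, 8, 12, 4, 1, 6]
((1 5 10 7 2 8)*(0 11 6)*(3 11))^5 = ((0 3 11 6)(1 5 10 7 2 8))^5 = (0 3 11 6)(1 8 2 7 10 5)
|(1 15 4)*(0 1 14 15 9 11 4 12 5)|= 9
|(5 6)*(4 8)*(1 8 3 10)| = |(1 8 4 3 10)(5 6)| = 10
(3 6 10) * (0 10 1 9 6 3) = (0 10)(1 9 6) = [10, 9, 2, 3, 4, 5, 1, 7, 8, 6, 0]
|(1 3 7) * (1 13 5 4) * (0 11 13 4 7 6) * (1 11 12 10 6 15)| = 60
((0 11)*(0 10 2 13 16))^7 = ((0 11 10 2 13 16))^7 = (0 11 10 2 13 16)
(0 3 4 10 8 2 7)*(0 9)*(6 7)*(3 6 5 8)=(0 6 7 9)(2 5 8)(3 4 10)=[6, 1, 5, 4, 10, 8, 7, 9, 2, 0, 3]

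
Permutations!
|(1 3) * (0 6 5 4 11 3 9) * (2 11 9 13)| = 5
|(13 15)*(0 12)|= 2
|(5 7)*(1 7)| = |(1 7 5)| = 3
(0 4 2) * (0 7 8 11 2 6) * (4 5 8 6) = (0 5 8 11 2 7 6) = [5, 1, 7, 3, 4, 8, 0, 6, 11, 9, 10, 2]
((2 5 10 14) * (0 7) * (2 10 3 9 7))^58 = (14)(0 9 5)(2 7 3)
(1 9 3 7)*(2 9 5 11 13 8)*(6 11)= (1 5 6 11 13 8 2 9 3 7)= [0, 5, 9, 7, 4, 6, 11, 1, 2, 3, 10, 13, 12, 8]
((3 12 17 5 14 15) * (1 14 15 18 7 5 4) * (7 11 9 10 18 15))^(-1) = (1 4 17 12 3 15 14)(5 7)(9 11 18 10)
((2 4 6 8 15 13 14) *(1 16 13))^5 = ((1 16 13 14 2 4 6 8 15))^5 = (1 4 16 6 13 8 14 15 2)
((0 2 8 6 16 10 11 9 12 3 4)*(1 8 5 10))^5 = (0 9 2 12 5 3 10 4 11)(1 8 6 16)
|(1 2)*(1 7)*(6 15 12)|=3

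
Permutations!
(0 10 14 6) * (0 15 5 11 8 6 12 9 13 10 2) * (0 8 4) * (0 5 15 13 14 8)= (15)(0 2)(4 5 11)(6 13 10 8)(9 14 12)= [2, 1, 0, 3, 5, 11, 13, 7, 6, 14, 8, 4, 9, 10, 12, 15]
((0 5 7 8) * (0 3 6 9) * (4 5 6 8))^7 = ((0 6 9)(3 8)(4 5 7))^7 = (0 6 9)(3 8)(4 5 7)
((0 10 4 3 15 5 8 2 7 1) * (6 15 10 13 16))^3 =((0 13 16 6 15 5 8 2 7 1)(3 10 4))^3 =(0 6 8 1 16 5 7 13 15 2)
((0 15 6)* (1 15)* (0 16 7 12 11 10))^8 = ((0 1 15 6 16 7 12 11 10))^8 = (0 10 11 12 7 16 6 15 1)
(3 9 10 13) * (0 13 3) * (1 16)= (0 13)(1 16)(3 9 10)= [13, 16, 2, 9, 4, 5, 6, 7, 8, 10, 3, 11, 12, 0, 14, 15, 1]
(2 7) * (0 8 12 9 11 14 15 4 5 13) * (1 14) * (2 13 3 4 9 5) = [8, 14, 7, 4, 2, 3, 6, 13, 12, 11, 10, 1, 5, 0, 15, 9] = (0 8 12 5 3 4 2 7 13)(1 14 15 9 11)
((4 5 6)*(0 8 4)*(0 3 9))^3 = ((0 8 4 5 6 3 9))^3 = (0 5 9 4 3 8 6)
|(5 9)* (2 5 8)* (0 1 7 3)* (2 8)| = |(0 1 7 3)(2 5 9)| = 12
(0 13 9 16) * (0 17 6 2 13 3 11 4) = [3, 1, 13, 11, 0, 5, 2, 7, 8, 16, 10, 4, 12, 9, 14, 15, 17, 6] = (0 3 11 4)(2 13 9 16 17 6)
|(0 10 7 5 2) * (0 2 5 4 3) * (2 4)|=6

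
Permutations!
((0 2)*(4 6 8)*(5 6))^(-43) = ((0 2)(4 5 6 8))^(-43) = (0 2)(4 5 6 8)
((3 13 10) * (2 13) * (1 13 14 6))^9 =(1 10 2 6 13 3 14)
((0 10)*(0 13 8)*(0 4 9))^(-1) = (0 9 4 8 13 10)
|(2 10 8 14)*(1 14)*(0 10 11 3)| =8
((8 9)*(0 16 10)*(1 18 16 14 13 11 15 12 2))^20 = ((0 14 13 11 15 12 2 1 18 16 10)(8 9))^20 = (0 16 1 12 11 14 10 18 2 15 13)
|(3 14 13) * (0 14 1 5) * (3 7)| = |(0 14 13 7 3 1 5)| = 7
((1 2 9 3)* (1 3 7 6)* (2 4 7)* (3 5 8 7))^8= (9)(1 4 3 5 8 7 6)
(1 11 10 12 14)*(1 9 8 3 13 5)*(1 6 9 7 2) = (1 11 10 12 14 7 2)(3 13 5 6 9 8) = [0, 11, 1, 13, 4, 6, 9, 2, 3, 8, 12, 10, 14, 5, 7]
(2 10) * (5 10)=[0, 1, 5, 3, 4, 10, 6, 7, 8, 9, 2]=(2 5 10)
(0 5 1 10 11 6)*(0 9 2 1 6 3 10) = (0 5 6 9 2 1)(3 10 11) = [5, 0, 1, 10, 4, 6, 9, 7, 8, 2, 11, 3]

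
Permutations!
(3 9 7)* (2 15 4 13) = (2 15 4 13)(3 9 7) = [0, 1, 15, 9, 13, 5, 6, 3, 8, 7, 10, 11, 12, 2, 14, 4]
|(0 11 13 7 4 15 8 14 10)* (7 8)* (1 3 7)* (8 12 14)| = |(0 11 13 12 14 10)(1 3 7 4 15)| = 30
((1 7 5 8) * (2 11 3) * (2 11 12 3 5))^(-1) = ((1 7 2 12 3 11 5 8))^(-1) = (1 8 5 11 3 12 2 7)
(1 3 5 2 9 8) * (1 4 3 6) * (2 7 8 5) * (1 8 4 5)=(1 6 8 5 7 4 3 2 9)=[0, 6, 9, 2, 3, 7, 8, 4, 5, 1]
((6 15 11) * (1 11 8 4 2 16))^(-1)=((1 11 6 15 8 4 2 16))^(-1)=(1 16 2 4 8 15 6 11)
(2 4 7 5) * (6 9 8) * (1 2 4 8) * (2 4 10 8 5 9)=(1 4 7 9)(2 5 10 8 6)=[0, 4, 5, 3, 7, 10, 2, 9, 6, 1, 8]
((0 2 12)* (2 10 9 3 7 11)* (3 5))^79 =((0 10 9 5 3 7 11 2 12))^79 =(0 2 7 5 10 12 11 3 9)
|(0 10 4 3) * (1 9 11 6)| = |(0 10 4 3)(1 9 11 6)| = 4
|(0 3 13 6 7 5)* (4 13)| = |(0 3 4 13 6 7 5)| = 7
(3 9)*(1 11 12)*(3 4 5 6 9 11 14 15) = (1 14 15 3 11 12)(4 5 6 9) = [0, 14, 2, 11, 5, 6, 9, 7, 8, 4, 10, 12, 1, 13, 15, 3]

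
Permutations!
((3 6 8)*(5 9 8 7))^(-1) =((3 6 7 5 9 8))^(-1) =(3 8 9 5 7 6)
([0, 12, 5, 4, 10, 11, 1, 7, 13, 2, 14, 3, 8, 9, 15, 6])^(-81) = [0, 13, 3, 14, 15, 4, 8, 7, 2, 11, 6, 10, 9, 5, 1, 12]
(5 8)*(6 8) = [0, 1, 2, 3, 4, 6, 8, 7, 5] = (5 6 8)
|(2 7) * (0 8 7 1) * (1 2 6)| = 5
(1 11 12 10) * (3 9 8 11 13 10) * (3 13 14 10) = (1 14 10)(3 9 8 11 12 13) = [0, 14, 2, 9, 4, 5, 6, 7, 11, 8, 1, 12, 13, 3, 10]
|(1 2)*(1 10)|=|(1 2 10)|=3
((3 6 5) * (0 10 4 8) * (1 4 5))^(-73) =(0 8 4 1 6 3 5 10)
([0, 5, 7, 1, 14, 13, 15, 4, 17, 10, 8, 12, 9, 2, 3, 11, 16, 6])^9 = (1 5 13 2 7 4 14 3)(6 15 11 12 9 10 8 17)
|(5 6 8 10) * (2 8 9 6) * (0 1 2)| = 6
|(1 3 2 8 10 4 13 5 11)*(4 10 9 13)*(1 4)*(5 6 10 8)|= |(1 3 2 5 11 4)(6 10 8 9 13)|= 30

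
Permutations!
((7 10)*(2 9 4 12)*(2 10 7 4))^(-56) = ((2 9)(4 12 10))^(-56) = (4 12 10)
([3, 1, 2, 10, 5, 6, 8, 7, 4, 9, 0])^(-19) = [10, 1, 2, 0, 5, 6, 8, 7, 4, 9, 3]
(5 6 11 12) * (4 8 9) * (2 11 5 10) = (2 11 12 10)(4 8 9)(5 6) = [0, 1, 11, 3, 8, 6, 5, 7, 9, 4, 2, 12, 10]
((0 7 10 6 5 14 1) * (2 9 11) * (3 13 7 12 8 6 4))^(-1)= ((0 12 8 6 5 14 1)(2 9 11)(3 13 7 10 4))^(-1)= (0 1 14 5 6 8 12)(2 11 9)(3 4 10 7 13)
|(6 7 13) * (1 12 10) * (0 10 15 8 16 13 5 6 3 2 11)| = 33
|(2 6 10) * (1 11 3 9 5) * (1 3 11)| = |(11)(2 6 10)(3 9 5)| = 3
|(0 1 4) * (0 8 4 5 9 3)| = 10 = |(0 1 5 9 3)(4 8)|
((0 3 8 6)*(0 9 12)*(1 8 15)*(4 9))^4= ((0 3 15 1 8 6 4 9 12))^4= (0 8 12 1 9 15 4 3 6)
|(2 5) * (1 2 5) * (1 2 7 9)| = |(1 7 9)| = 3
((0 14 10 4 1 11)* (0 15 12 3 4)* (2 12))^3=((0 14 10)(1 11 15 2 12 3 4))^3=(1 2 4 15 3 11 12)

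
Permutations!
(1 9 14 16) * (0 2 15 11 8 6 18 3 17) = (0 2 15 11 8 6 18 3 17)(1 9 14 16) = [2, 9, 15, 17, 4, 5, 18, 7, 6, 14, 10, 8, 12, 13, 16, 11, 1, 0, 3]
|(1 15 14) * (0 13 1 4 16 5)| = |(0 13 1 15 14 4 16 5)| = 8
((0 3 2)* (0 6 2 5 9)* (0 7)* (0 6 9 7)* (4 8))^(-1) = (0 9 2 6 7 5 3)(4 8)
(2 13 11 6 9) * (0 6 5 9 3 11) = (0 6 3 11 5 9 2 13) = [6, 1, 13, 11, 4, 9, 3, 7, 8, 2, 10, 5, 12, 0]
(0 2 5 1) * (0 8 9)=(0 2 5 1 8 9)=[2, 8, 5, 3, 4, 1, 6, 7, 9, 0]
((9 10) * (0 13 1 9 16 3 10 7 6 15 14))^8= ((0 13 1 9 7 6 15 14)(3 10 16))^8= (3 16 10)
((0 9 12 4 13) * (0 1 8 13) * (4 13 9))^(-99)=((0 4)(1 8 9 12 13))^(-99)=(0 4)(1 8 9 12 13)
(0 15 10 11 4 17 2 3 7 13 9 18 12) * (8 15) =(0 8 15 10 11 4 17 2 3 7 13 9 18 12) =[8, 1, 3, 7, 17, 5, 6, 13, 15, 18, 11, 4, 0, 9, 14, 10, 16, 2, 12]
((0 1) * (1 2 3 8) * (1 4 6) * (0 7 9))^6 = ((0 2 3 8 4 6 1 7 9))^6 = (0 1 8)(2 7 4)(3 9 6)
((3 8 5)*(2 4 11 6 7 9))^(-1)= ((2 4 11 6 7 9)(3 8 5))^(-1)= (2 9 7 6 11 4)(3 5 8)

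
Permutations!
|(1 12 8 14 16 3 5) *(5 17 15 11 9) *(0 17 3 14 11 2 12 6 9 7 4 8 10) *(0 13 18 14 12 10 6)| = |(0 17 15 2 10 13 18 14 16 12 6 9 5 1)(4 8 11 7)| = 28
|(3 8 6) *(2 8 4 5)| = 6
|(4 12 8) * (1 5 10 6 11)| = 15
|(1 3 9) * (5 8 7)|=|(1 3 9)(5 8 7)|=3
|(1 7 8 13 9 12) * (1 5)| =|(1 7 8 13 9 12 5)| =7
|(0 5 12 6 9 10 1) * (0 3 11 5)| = 8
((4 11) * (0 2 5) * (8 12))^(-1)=(0 5 2)(4 11)(8 12)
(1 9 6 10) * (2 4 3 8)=(1 9 6 10)(2 4 3 8)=[0, 9, 4, 8, 3, 5, 10, 7, 2, 6, 1]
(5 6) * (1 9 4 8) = (1 9 4 8)(5 6) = [0, 9, 2, 3, 8, 6, 5, 7, 1, 4]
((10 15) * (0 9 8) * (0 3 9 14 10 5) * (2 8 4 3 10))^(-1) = (0 5 15 10 8 2 14)(3 4 9) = ((0 14 2 8 10 15 5)(3 9 4))^(-1)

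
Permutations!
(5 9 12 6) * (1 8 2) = (1 8 2)(5 9 12 6) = [0, 8, 1, 3, 4, 9, 5, 7, 2, 12, 10, 11, 6]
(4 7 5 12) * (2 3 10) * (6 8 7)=(2 3 10)(4 6 8 7 5 12)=[0, 1, 3, 10, 6, 12, 8, 5, 7, 9, 2, 11, 4]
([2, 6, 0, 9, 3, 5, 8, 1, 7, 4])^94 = [0, 8, 2, 9, 3, 5, 7, 6, 1, 4]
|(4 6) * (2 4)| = |(2 4 6)| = 3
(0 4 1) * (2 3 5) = (0 4 1)(2 3 5) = [4, 0, 3, 5, 1, 2]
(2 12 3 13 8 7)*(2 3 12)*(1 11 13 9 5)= (1 11 13 8 7 3 9 5)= [0, 11, 2, 9, 4, 1, 6, 3, 7, 5, 10, 13, 12, 8]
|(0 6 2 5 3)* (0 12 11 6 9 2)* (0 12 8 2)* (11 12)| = 4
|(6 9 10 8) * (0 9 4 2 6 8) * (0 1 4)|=7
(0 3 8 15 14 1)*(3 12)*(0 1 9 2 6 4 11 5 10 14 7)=(0 12 3 8 15 7)(2 6 4 11 5 10 14 9)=[12, 1, 6, 8, 11, 10, 4, 0, 15, 2, 14, 5, 3, 13, 9, 7]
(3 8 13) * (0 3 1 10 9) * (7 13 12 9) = (0 3 8 12 9)(1 10 7 13) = [3, 10, 2, 8, 4, 5, 6, 13, 12, 0, 7, 11, 9, 1]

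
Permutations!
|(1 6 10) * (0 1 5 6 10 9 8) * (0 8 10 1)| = 4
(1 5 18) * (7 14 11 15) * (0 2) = (0 2)(1 5 18)(7 14 11 15) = [2, 5, 0, 3, 4, 18, 6, 14, 8, 9, 10, 15, 12, 13, 11, 7, 16, 17, 1]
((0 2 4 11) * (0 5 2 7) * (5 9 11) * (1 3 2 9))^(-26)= (1 2 5 11 3 4 9)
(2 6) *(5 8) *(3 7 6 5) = (2 5 8 3 7 6) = [0, 1, 5, 7, 4, 8, 2, 6, 3]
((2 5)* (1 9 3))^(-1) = (1 3 9)(2 5)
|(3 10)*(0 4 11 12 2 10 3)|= |(0 4 11 12 2 10)|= 6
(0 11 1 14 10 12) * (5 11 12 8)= [12, 14, 2, 3, 4, 11, 6, 7, 5, 9, 8, 1, 0, 13, 10]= (0 12)(1 14 10 8 5 11)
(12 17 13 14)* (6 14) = (6 14 12 17 13) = [0, 1, 2, 3, 4, 5, 14, 7, 8, 9, 10, 11, 17, 6, 12, 15, 16, 13]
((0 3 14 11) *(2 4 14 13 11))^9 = ((0 3 13 11)(2 4 14))^9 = (14)(0 3 13 11)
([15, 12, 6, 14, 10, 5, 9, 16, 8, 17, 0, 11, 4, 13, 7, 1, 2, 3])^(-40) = (17)(0 1 4)(10 15 12)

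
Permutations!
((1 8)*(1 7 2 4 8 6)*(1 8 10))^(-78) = (1 10 4 2 7 8 6)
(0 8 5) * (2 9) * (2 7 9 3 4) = (0 8 5)(2 3 4)(7 9) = [8, 1, 3, 4, 2, 0, 6, 9, 5, 7]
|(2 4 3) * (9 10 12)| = 3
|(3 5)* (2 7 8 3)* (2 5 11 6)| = 6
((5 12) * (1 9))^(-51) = (1 9)(5 12)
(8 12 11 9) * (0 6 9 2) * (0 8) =(0 6 9)(2 8 12 11) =[6, 1, 8, 3, 4, 5, 9, 7, 12, 0, 10, 2, 11]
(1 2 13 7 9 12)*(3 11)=[0, 2, 13, 11, 4, 5, 6, 9, 8, 12, 10, 3, 1, 7]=(1 2 13 7 9 12)(3 11)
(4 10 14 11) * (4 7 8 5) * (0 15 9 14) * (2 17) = (0 15 9 14 11 7 8 5 4 10)(2 17) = [15, 1, 17, 3, 10, 4, 6, 8, 5, 14, 0, 7, 12, 13, 11, 9, 16, 2]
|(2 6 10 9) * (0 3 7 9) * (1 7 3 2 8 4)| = |(0 2 6 10)(1 7 9 8 4)| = 20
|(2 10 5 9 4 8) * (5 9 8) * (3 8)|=7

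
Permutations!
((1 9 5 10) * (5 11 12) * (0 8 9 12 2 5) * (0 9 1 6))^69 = (0 6 10 5 2 11 9 12 1 8)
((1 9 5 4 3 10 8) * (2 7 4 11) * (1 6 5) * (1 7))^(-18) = ((1 9 7 4 3 10 8 6 5 11 2))^(-18) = (1 3 5 9 10 11 7 8 2 4 6)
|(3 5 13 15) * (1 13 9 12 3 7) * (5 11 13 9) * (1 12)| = |(1 9)(3 11 13 15 7 12)| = 6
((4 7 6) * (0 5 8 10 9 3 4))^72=((0 5 8 10 9 3 4 7 6))^72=(10)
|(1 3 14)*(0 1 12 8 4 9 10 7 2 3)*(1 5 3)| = |(0 5 3 14 12 8 4 9 10 7 2 1)| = 12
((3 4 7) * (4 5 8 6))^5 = ((3 5 8 6 4 7))^5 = (3 7 4 6 8 5)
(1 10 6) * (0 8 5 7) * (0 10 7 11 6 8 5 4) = (0 5 11 6 1 7 10 8 4) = [5, 7, 2, 3, 0, 11, 1, 10, 4, 9, 8, 6]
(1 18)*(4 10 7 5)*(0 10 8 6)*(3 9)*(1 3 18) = (0 10 7 5 4 8 6)(3 9 18) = [10, 1, 2, 9, 8, 4, 0, 5, 6, 18, 7, 11, 12, 13, 14, 15, 16, 17, 3]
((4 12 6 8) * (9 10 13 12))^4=(4 12 9 6 10 8 13)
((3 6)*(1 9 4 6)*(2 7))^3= (1 6 9 3 4)(2 7)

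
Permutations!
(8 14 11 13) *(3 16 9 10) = [0, 1, 2, 16, 4, 5, 6, 7, 14, 10, 3, 13, 12, 8, 11, 15, 9] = (3 16 9 10)(8 14 11 13)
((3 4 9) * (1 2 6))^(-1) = ((1 2 6)(3 4 9))^(-1) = (1 6 2)(3 9 4)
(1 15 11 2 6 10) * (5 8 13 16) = (1 15 11 2 6 10)(5 8 13 16) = [0, 15, 6, 3, 4, 8, 10, 7, 13, 9, 1, 2, 12, 16, 14, 11, 5]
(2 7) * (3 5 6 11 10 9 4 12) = (2 7)(3 5 6 11 10 9 4 12) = [0, 1, 7, 5, 12, 6, 11, 2, 8, 4, 9, 10, 3]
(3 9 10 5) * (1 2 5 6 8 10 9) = (1 2 5 3)(6 8 10) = [0, 2, 5, 1, 4, 3, 8, 7, 10, 9, 6]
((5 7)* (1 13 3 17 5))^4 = ((1 13 3 17 5 7))^4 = (1 5 3)(7 17 13)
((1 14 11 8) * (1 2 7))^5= ((1 14 11 8 2 7))^5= (1 7 2 8 11 14)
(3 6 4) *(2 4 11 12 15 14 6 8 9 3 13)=(2 4 13)(3 8 9)(6 11 12 15 14)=[0, 1, 4, 8, 13, 5, 11, 7, 9, 3, 10, 12, 15, 2, 6, 14]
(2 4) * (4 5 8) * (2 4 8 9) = (2 5 9) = [0, 1, 5, 3, 4, 9, 6, 7, 8, 2]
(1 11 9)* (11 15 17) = [0, 15, 2, 3, 4, 5, 6, 7, 8, 1, 10, 9, 12, 13, 14, 17, 16, 11] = (1 15 17 11 9)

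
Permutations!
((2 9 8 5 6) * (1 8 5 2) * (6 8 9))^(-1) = ((1 9 5 8 2 6))^(-1) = (1 6 2 8 5 9)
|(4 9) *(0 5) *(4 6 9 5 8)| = |(0 8 4 5)(6 9)| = 4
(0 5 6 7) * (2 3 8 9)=(0 5 6 7)(2 3 8 9)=[5, 1, 3, 8, 4, 6, 7, 0, 9, 2]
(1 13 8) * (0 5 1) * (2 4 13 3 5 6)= (0 6 2 4 13 8)(1 3 5)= [6, 3, 4, 5, 13, 1, 2, 7, 0, 9, 10, 11, 12, 8]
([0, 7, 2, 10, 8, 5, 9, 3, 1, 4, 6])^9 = (1 7 3 10 6 9 4 8)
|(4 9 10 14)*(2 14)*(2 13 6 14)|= |(4 9 10 13 6 14)|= 6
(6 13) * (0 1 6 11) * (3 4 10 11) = (0 1 6 13 3 4 10 11) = [1, 6, 2, 4, 10, 5, 13, 7, 8, 9, 11, 0, 12, 3]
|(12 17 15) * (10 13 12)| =5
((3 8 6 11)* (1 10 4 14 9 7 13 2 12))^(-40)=((1 10 4 14 9 7 13 2 12)(3 8 6 11))^(-40)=(1 7 10 13 4 2 14 12 9)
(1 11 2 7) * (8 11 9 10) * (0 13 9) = [13, 0, 7, 3, 4, 5, 6, 1, 11, 10, 8, 2, 12, 9] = (0 13 9 10 8 11 2 7 1)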